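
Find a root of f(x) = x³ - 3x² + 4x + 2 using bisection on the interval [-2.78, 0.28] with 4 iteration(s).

f(x) = x³ - 3x² + 4x + 2
Initial interval: [-2.78, 0.28]

Iteration 1:
  c_1 = (-2.780000 + 0.280000)/2 = -1.250000
  f(c_1) = f(-1.250000) = -9.640625
  f(a) × f(c) ≥ 0, new interval: [-1.250000, 0.280000]
Iteration 2:
  c_2 = (-1.250000 + 0.280000)/2 = -0.485000
  f(c_2) = f(-0.485000) = -0.759759
  f(a) × f(c) ≥ 0, new interval: [-0.485000, 0.280000]
Iteration 3:
  c_3 = (-0.485000 + 0.280000)/2 = -0.102500
  f(c_3) = f(-0.102500) = 1.557404
  f(a) × f(c) < 0, new interval: [-0.485000, -0.102500]
Iteration 4:
  c_4 = (-0.485000 + (-0.102500))/2 = -0.293750
  f(c_4) = f(-0.293750) = 0.540785
  f(a) × f(c) < 0, new interval: [-0.485000, -0.293750]

After 4 iteration(s), the approximation is c_4 = -0.293750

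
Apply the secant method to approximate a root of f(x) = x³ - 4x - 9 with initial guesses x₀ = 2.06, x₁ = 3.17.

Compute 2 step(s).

f(x) = x³ - 4x - 9
x₀ = 2.06, x₁ = 3.17

Secant formula: x_{n+1} = x_n - f(x_n)(x_n - x_{n-1})/(f(x_n) - f(x_{n-1}))

Iteration 1:
  f(2.060000) = -8.498184
  f(3.170000) = 10.175013
  x_2 = 3.170000 - 10.175013×(3.170000 - 2.060000)/(10.175013 - (-8.498184))
       = 2.565162
Iteration 2:
  f(3.170000) = 10.175013
  f(2.565162) = -2.381743
  x_3 = 2.565162 - (-2.381743)×(2.565162 - 3.170000)/(-2.381743 - 10.175013)
       = 2.679886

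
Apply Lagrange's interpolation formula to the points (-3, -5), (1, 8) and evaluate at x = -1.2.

Lagrange interpolation formula:
P(x) = Σ yᵢ × Lᵢ(x)
where Lᵢ(x) = Π_{j≠i} (x - xⱼ)/(xᵢ - xⱼ)

L_0(-1.2) = (-1.2 - 1)/(-3 - 1) = 0.550000
L_1(-1.2) = (-1.2 - (-3))/(1 - (-3)) = 0.450000

P(-1.2) = (-5)×L_0(-1.2) + 8×L_1(-1.2)
P(-1.2) = 0.850000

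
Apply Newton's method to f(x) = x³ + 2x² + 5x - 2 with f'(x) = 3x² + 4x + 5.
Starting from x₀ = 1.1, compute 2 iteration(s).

f(x) = x³ + 2x² + 5x - 2
f'(x) = 3x² + 4x + 5
x₀ = 1.1

Newton-Raphson formula: x_{n+1} = x_n - f(x_n)/f'(x_n)

Iteration 1:
  f(1.100000) = 7.251000
  f'(1.100000) = 13.030000
  x_1 = 1.100000 - 7.251000/13.030000 = 0.543515
Iteration 2:
  f(0.543515) = 1.468951
  f'(0.543515) = 8.060285
  x_2 = 0.543515 - 1.468951/8.060285 = 0.361269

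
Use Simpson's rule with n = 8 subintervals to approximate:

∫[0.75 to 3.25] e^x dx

f(x) = e^x
a = 0.75, b = 3.25, n = 8
h = (b - a)/n = 0.312500

Simpson's rule: (h/3)[f(x₀) + 4f(x₁) + 2f(x₂) + ... + f(xₙ)]

x_0 = 0.7500, f(x_0) = 2.117000, coefficient = 1
x_1 = 1.0625, f(x_1) = 2.893596, coefficient = 4
x_2 = 1.3750, f(x_2) = 3.955077, coefficient = 2
x_3 = 1.6875, f(x_3) = 5.405949, coefficient = 4
x_4 = 2.0000, f(x_4) = 7.389056, coefficient = 2
x_5 = 2.3125, f(x_5) = 10.099642, coefficient = 4
x_6 = 2.6250, f(x_6) = 13.804574, coefficient = 2
x_7 = 2.9375, f(x_7) = 18.868616, coefficient = 4
x_8 = 3.2500, f(x_8) = 25.790340, coefficient = 1

I ≈ (0.312500/3) × 227.275965 = 23.674580
Exact value: 23.673340
Error: 0.001240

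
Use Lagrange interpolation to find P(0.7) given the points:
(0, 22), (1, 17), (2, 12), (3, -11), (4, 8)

Lagrange interpolation formula:
P(x) = Σ yᵢ × Lᵢ(x)
where Lᵢ(x) = Π_{j≠i} (x - xⱼ)/(xᵢ - xⱼ)

L_0(0.7) = (0.7 - 1)/(0 - 1) × (0.7 - 2)/(0 - 2) × (0.7 - 3)/(0 - 3) × (0.7 - 4)/(0 - 4) = 0.123338
L_1(0.7) = (0.7 - 0)/(1 - 0) × (0.7 - 2)/(1 - 2) × (0.7 - 3)/(1 - 3) × (0.7 - 4)/(1 - 4) = 1.151150
L_2(0.7) = (0.7 - 0)/(2 - 0) × (0.7 - 1)/(2 - 1) × (0.7 - 3)/(2 - 3) × (0.7 - 4)/(2 - 4) = -0.398475
L_3(0.7) = (0.7 - 0)/(3 - 0) × (0.7 - 1)/(3 - 1) × (0.7 - 2)/(3 - 2) × (0.7 - 4)/(3 - 4) = 0.150150
L_4(0.7) = (0.7 - 0)/(4 - 0) × (0.7 - 1)/(4 - 1) × (0.7 - 2)/(4 - 2) × (0.7 - 3)/(4 - 3) = -0.026163

P(0.7) = 22×L_0(0.7) + 17×L_1(0.7) + 12×L_2(0.7) + (-11)×L_3(0.7) + 8×L_4(0.7)
P(0.7) = 15.640325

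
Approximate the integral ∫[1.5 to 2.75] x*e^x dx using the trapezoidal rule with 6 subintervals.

f(x) = x*e^x
a = 1.5, b = 2.75, n = 6
h = (b - a)/n = 0.208333

Trapezoidal rule: (h/2)[f(x₀) + 2f(x₁) + 2f(x₂) + ... + f(xₙ)]

x_0 = 1.5000, f(x_0) = 6.722534, coefficient = 1
x_1 = 1.7083, f(x_1) = 9.429580, coefficient = 2
x_2 = 1.9167, f(x_2) = 13.029998, coefficient = 2
x_3 = 2.1250, f(x_3) = 17.792407, coefficient = 2
x_4 = 2.3333, f(x_4) = 24.061937, coefficient = 2
x_5 = 2.5417, f(x_5) = 32.281254, coefficient = 2
x_6 = 2.7500, f(x_6) = 43.017238, coefficient = 1

I ≈ (0.208333/2) × 242.930123 = 25.305221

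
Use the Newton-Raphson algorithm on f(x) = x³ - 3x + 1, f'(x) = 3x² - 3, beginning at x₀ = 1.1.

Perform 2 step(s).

f(x) = x³ - 3x + 1
f'(x) = 3x² - 3
x₀ = 1.1

Newton-Raphson formula: x_{n+1} = x_n - f(x_n)/f'(x_n)

Iteration 1:
  f(1.100000) = -0.969000
  f'(1.100000) = 0.630000
  x_1 = 1.100000 - (-0.969000)/0.630000 = 2.638095
Iteration 2:
  f(2.638095) = 11.445661
  f'(2.638095) = 17.878639
  x_2 = 2.638095 - 11.445661/17.878639 = 1.997909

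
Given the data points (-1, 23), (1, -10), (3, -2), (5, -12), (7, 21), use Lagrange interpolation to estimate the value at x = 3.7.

Lagrange interpolation formula:
P(x) = Σ yᵢ × Lᵢ(x)
where Lᵢ(x) = Π_{j≠i} (x - xⱼ)/(xᵢ - xⱼ)

L_0(3.7) = (3.7 - 1)/(-1 - 1) × (3.7 - 3)/(-1 - 3) × (3.7 - 5)/(-1 - 5) × (3.7 - 7)/(-1 - 7) = 0.021115
L_1(3.7) = (3.7 - (-1))/(1 - (-1)) × (3.7 - 3)/(1 - 3) × (3.7 - 5)/(1 - 5) × (3.7 - 7)/(1 - 7) = -0.147022
L_2(3.7) = (3.7 - (-1))/(3 - (-1)) × (3.7 - 1)/(3 - 1) × (3.7 - 5)/(3 - 5) × (3.7 - 7)/(3 - 7) = 0.850627
L_3(3.7) = (3.7 - (-1))/(5 - (-1)) × (3.7 - 1)/(5 - 1) × (3.7 - 3)/(5 - 3) × (3.7 - 7)/(5 - 7) = 0.305353
L_4(3.7) = (3.7 - (-1))/(7 - (-1)) × (3.7 - 1)/(7 - 1) × (3.7 - 3)/(7 - 3) × (3.7 - 5)/(7 - 5) = -0.030073

P(3.7) = 23×L_0(3.7) + (-10)×L_1(3.7) + (-2)×L_2(3.7) + (-12)×L_3(3.7) + 21×L_4(3.7)
P(3.7) = -4.041156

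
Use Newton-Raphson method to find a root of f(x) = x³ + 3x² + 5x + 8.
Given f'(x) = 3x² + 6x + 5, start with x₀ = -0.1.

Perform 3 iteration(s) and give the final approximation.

f(x) = x³ + 3x² + 5x + 8
f'(x) = 3x² + 6x + 5
x₀ = -0.1

Newton-Raphson formula: x_{n+1} = x_n - f(x_n)/f'(x_n)

Iteration 1:
  f(-0.100000) = 7.529000
  f'(-0.100000) = 4.430000
  x_1 = -0.100000 - 7.529000/4.430000 = -1.799549
Iteration 2:
  f(-1.799549) = 2.889769
  f'(-1.799549) = 3.917834
  x_2 = -1.799549 - 2.889769/3.917834 = -2.537142
Iteration 3:
  f(-2.537142) = -1.706254
  f'(-2.537142) = 9.088419
  x_3 = -2.537142 - (-1.706254)/9.088419 = -2.349403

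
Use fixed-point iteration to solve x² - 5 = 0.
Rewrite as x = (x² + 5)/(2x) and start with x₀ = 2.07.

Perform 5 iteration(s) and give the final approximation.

Equation: x² - 5 = 0
Fixed-point form: x = (x² + 5)/(2x)
x₀ = 2.07

x_1 = g(2.070000) = 2.242729
x_2 = g(2.242729) = 2.236078
x_3 = g(2.236078) = 2.236068
x_4 = g(2.236068) = 2.236068
x_5 = g(2.236068) = 2.236068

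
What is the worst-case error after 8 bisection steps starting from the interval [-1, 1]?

Bisection error bound: |error| ≤ (b-a)/2^n
|error| ≤ (1 - (-1))/2^8 = 2/2^8
|error| ≤ 0.0078125000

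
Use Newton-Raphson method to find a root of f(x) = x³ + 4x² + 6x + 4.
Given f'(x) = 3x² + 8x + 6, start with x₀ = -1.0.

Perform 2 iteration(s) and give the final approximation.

f(x) = x³ + 4x² + 6x + 4
f'(x) = 3x² + 8x + 6
x₀ = -1.0

Newton-Raphson formula: x_{n+1} = x_n - f(x_n)/f'(x_n)

Iteration 1:
  f(-1.000000) = 1.000000
  f'(-1.000000) = 1.000000
  x_1 = -1.000000 - 1.000000/1.000000 = -2.000000
Iteration 2:
  f(-2.000000) = 0.000000
  f'(-2.000000) = 2.000000
  x_2 = -2.000000 - 0.000000/2.000000 = -2.000000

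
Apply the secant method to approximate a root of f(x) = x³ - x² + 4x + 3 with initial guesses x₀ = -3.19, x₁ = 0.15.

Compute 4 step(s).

f(x) = x³ - x² + 4x + 3
x₀ = -3.19, x₁ = 0.15

Secant formula: x_{n+1} = x_n - f(x_n)(x_n - x_{n-1})/(f(x_n) - f(x_{n-1}))

Iteration 1:
  f(-3.190000) = -52.397859
  f(0.150000) = 3.580875
  x_2 = 0.150000 - 3.580875×(0.150000 - (-3.190000))/(3.580875 - (-52.397859))
       = -0.063655
Iteration 2:
  f(0.150000) = 3.580875
  f(-0.063655) = 2.741071
  x_3 = -0.063655 - 2.741071×(-0.063655 - 0.150000)/(2.741071 - 3.580875)
       = -0.761011
Iteration 3:
  f(-0.063655) = 2.741071
  f(-0.761011) = -1.063915
  x_4 = -0.761011 - (-1.063915)×(-0.761011 - (-0.063655))/(-1.063915 - 2.741071)
       = -0.566023
Iteration 4:
  f(-0.761011) = -1.063915
  f(-0.566023) = 0.234182
  x_5 = -0.566023 - 0.234182×(-0.566023 - (-0.761011))/(0.234182 - (-1.063915))
       = -0.601200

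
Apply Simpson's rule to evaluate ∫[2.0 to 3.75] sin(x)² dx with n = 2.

f(x) = sin(x)²
a = 2.0, b = 3.75, n = 2
h = (b - a)/n = 0.875000

Simpson's rule: (h/3)[f(x₀) + 4f(x₁) + 2f(x₂) + ... + f(xₙ)]

x_0 = 2.0000, f(x_0) = 0.826822, coefficient = 1
x_1 = 2.8750, f(x_1) = 0.069404, coefficient = 4
x_2 = 3.7500, f(x_2) = 0.326682, coefficient = 1

I ≈ (0.875000/3) × 1.431119 = 0.417410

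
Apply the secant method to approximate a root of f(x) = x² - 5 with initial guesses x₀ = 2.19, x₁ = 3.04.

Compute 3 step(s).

f(x) = x² - 5
x₀ = 2.19, x₁ = 3.04

Secant formula: x_{n+1} = x_n - f(x_n)(x_n - x_{n-1})/(f(x_n) - f(x_{n-1}))

Iteration 1:
  f(2.190000) = -0.203900
  f(3.040000) = 4.241600
  x_2 = 3.040000 - 4.241600×(3.040000 - 2.190000)/(4.241600 - (-0.203900))
       = 2.228987
Iteration 2:
  f(3.040000) = 4.241600
  f(2.228987) = -0.031619
  x_3 = 2.228987 - (-0.031619)×(2.228987 - 3.040000)/(-0.031619 - 4.241600)
       = 2.234988
Iteration 3:
  f(2.228987) = -0.031619
  f(2.234988) = -0.004831
  x_4 = 2.234988 - (-0.004831)×(2.234988 - 2.228987)/(-0.004831 - (-0.031619))
       = 2.236070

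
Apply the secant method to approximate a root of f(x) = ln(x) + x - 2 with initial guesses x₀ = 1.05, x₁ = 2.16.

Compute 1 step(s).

f(x) = ln(x) + x - 2
x₀ = 1.05, x₁ = 2.16

Secant formula: x_{n+1} = x_n - f(x_n)(x_n - x_{n-1})/(f(x_n) - f(x_{n-1}))

Iteration 1:
  f(1.050000) = -0.901210
  f(2.160000) = 0.930108
  x_2 = 2.160000 - 0.930108×(2.160000 - 1.050000)/(0.930108 - (-0.901210))
       = 1.596242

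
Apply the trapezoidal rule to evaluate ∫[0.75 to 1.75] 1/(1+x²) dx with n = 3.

f(x) = 1/(1+x²)
a = 0.75, b = 1.75, n = 3
h = (b - a)/n = 0.333333

Trapezoidal rule: (h/2)[f(x₀) + 2f(x₁) + 2f(x₂) + ... + f(xₙ)]

x_0 = 0.7500, f(x_0) = 0.640000, coefficient = 1
x_1 = 1.0833, f(x_1) = 0.460064, coefficient = 2
x_2 = 1.4167, f(x_2) = 0.332564, coefficient = 2
x_3 = 1.7500, f(x_3) = 0.246154, coefficient = 1

I ≈ (0.333333/2) × 2.471409 = 0.411901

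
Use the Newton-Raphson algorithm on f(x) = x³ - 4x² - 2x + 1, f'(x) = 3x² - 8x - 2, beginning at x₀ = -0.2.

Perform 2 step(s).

f(x) = x³ - 4x² - 2x + 1
f'(x) = 3x² - 8x - 2
x₀ = -0.2

Newton-Raphson formula: x_{n+1} = x_n - f(x_n)/f'(x_n)

Iteration 1:
  f(-0.200000) = 1.232000
  f'(-0.200000) = -0.280000
  x_1 = -0.200000 - 1.232000/(-0.280000) = 4.200000
Iteration 2:
  f(4.200000) = -3.872000
  f'(4.200000) = 17.320000
  x_2 = 4.200000 - (-3.872000)/17.320000 = 4.423557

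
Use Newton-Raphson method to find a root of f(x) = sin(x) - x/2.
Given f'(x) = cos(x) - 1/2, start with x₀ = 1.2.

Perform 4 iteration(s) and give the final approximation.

f(x) = sin(x) - x/2
f'(x) = cos(x) - 1/2
x₀ = 1.2

Newton-Raphson formula: x_{n+1} = x_n - f(x_n)/f'(x_n)

Iteration 1:
  f(1.200000) = 0.332039
  f'(1.200000) = -0.137642
  x_1 = 1.200000 - 0.332039/(-0.137642) = 3.612334
Iteration 2:
  f(3.612334) = -2.259714
  f'(3.612334) = -1.391232
  x_2 = 3.612334 - (-2.259714)/(-1.391232) = 1.988080
Iteration 3:
  f(1.988080) = -0.079847
  f'(1.988080) = -0.905279
  x_3 = 1.988080 - (-0.079847)/(-0.905279) = 1.899879
Iteration 4:
  f(1.899879) = -0.003600
  f'(1.899879) = -0.823175
  x_4 = 1.899879 - (-0.003600)/(-0.823175) = 1.895505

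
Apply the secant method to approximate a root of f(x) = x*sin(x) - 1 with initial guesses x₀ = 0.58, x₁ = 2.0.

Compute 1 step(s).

f(x) = x*sin(x) - 1
x₀ = 0.58, x₁ = 2.0

Secant formula: x_{n+1} = x_n - f(x_n)(x_n - x_{n-1})/(f(x_n) - f(x_{n-1}))

Iteration 1:
  f(0.580000) = -0.682146
  f(2.000000) = 0.818595
  x_2 = 2.000000 - 0.818595×(2.000000 - 0.580000)/(0.818595 - (-0.682146))
       = 1.225446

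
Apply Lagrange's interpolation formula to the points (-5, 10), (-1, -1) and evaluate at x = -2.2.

Lagrange interpolation formula:
P(x) = Σ yᵢ × Lᵢ(x)
where Lᵢ(x) = Π_{j≠i} (x - xⱼ)/(xᵢ - xⱼ)

L_0(-2.2) = (-2.2 - (-1))/(-5 - (-1)) = 0.300000
L_1(-2.2) = (-2.2 - (-5))/(-1 - (-5)) = 0.700000

P(-2.2) = 10×L_0(-2.2) + (-1)×L_1(-2.2)
P(-2.2) = 2.300000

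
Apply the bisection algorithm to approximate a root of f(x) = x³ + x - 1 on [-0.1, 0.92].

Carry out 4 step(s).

f(x) = x³ + x - 1
Initial interval: [-0.1, 0.92]

Iteration 1:
  c_1 = (-0.100000 + 0.920000)/2 = 0.410000
  f(c_1) = f(0.410000) = -0.521079
  f(a) × f(c) ≥ 0, new interval: [0.410000, 0.920000]
Iteration 2:
  c_2 = (0.410000 + 0.920000)/2 = 0.665000
  f(c_2) = f(0.665000) = -0.040920
  f(a) × f(c) ≥ 0, new interval: [0.665000, 0.920000]
Iteration 3:
  c_3 = (0.665000 + 0.920000)/2 = 0.792500
  f(c_3) = f(0.792500) = 0.290235
  f(a) × f(c) < 0, new interval: [0.665000, 0.792500]
Iteration 4:
  c_4 = (0.665000 + 0.792500)/2 = 0.728750
  f(c_4) = f(0.728750) = 0.115772
  f(a) × f(c) < 0, new interval: [0.665000, 0.728750]

After 4 iteration(s), the approximation is c_4 = 0.728750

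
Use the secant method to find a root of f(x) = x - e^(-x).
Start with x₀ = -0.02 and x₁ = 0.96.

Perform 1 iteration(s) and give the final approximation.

f(x) = x - e^(-x)
x₀ = -0.02, x₁ = 0.96

Secant formula: x_{n+1} = x_n - f(x_n)(x_n - x_{n-1})/(f(x_n) - f(x_{n-1}))

Iteration 1:
  f(-0.020000) = -1.040201
  f(0.960000) = 0.577107
  x_2 = 0.960000 - 0.577107×(0.960000 - (-0.020000))/(0.577107 - (-1.040201))
       = 0.610305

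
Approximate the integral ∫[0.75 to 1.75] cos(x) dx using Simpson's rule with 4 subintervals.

f(x) = cos(x)
a = 0.75, b = 1.75, n = 4
h = (b - a)/n = 0.250000

Simpson's rule: (h/3)[f(x₀) + 4f(x₁) + 2f(x₂) + ... + f(xₙ)]

x_0 = 0.7500, f(x_0) = 0.731689, coefficient = 1
x_1 = 1.0000, f(x_1) = 0.540302, coefficient = 4
x_2 = 1.2500, f(x_2) = 0.315322, coefficient = 2
x_3 = 1.5000, f(x_3) = 0.070737, coefficient = 4
x_4 = 1.7500, f(x_4) = -0.178246, coefficient = 1

I ≈ (0.250000/3) × 3.628246 = 0.302354
Exact value: 0.302347
Error: 0.000007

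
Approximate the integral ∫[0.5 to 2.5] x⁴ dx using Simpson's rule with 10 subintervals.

f(x) = x⁴
a = 0.5, b = 2.5, n = 10
h = (b - a)/n = 0.200000

Simpson's rule: (h/3)[f(x₀) + 4f(x₁) + 2f(x₂) + ... + f(xₙ)]

x_0 = 0.5000, f(x_0) = 0.062500, coefficient = 1
x_1 = 0.7000, f(x_1) = 0.240100, coefficient = 4
x_2 = 0.9000, f(x_2) = 0.656100, coefficient = 2
x_3 = 1.1000, f(x_3) = 1.464100, coefficient = 4
x_4 = 1.3000, f(x_4) = 2.856100, coefficient = 2
x_5 = 1.5000, f(x_5) = 5.062500, coefficient = 4
x_6 = 1.7000, f(x_6) = 8.352100, coefficient = 2
x_7 = 1.9000, f(x_7) = 13.032100, coefficient = 4
x_8 = 2.1000, f(x_8) = 19.448100, coefficient = 2
x_9 = 2.3000, f(x_9) = 27.984100, coefficient = 4
x_10 = 2.5000, f(x_10) = 39.062500, coefficient = 1

I ≈ (0.200000/3) × 292.881400 = 19.525427
Exact value: 19.525000
Error: 0.000427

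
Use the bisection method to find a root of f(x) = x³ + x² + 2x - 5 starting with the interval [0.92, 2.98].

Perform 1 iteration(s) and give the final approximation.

f(x) = x³ + x² + 2x - 5
Initial interval: [0.92, 2.98]

Iteration 1:
  c_1 = (0.920000 + 2.980000)/2 = 1.950000
  f(c_1) = f(1.950000) = 10.117375
  f(a) × f(c) < 0, new interval: [0.920000, 1.950000]

After 1 iteration(s), the approximation is c_1 = 1.950000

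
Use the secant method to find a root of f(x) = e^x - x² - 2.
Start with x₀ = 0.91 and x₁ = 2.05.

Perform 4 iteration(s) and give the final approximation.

f(x) = e^x - x² - 2
x₀ = 0.91, x₁ = 2.05

Secant formula: x_{n+1} = x_n - f(x_n)(x_n - x_{n-1})/(f(x_n) - f(x_{n-1}))

Iteration 1:
  f(0.910000) = -0.343777
  f(2.050000) = 1.565401
  x_2 = 2.050000 - 1.565401×(2.050000 - 0.910000)/(1.565401 - (-0.343777))
       = 1.115275
Iteration 2:
  f(2.050000) = 1.565401
  f(1.115275) = -0.193432
  x_3 = 1.115275 - (-0.193432)×(1.115275 - 2.050000)/(-0.193432 - 1.565401)
       = 1.218073
Iteration 3:
  f(1.115275) = -0.193432
  f(1.218073) = -0.103035
  x_4 = 1.218073 - (-0.103035)×(1.218073 - 1.115275)/(-0.103035 - (-0.193432))
       = 1.335243
Iteration 4:
  f(1.218073) = -0.103035
  f(1.335243) = 0.018046
  x_5 = 1.335243 - 0.018046×(1.335243 - 1.218073)/(0.018046 - (-0.103035))
       = 1.317780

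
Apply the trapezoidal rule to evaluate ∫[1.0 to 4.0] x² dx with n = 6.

f(x) = x²
a = 1.0, b = 4.0, n = 6
h = (b - a)/n = 0.500000

Trapezoidal rule: (h/2)[f(x₀) + 2f(x₁) + 2f(x₂) + ... + f(xₙ)]

x_0 = 1.0000, f(x_0) = 1.000000, coefficient = 1
x_1 = 1.5000, f(x_1) = 2.250000, coefficient = 2
x_2 = 2.0000, f(x_2) = 4.000000, coefficient = 2
x_3 = 2.5000, f(x_3) = 6.250000, coefficient = 2
x_4 = 3.0000, f(x_4) = 9.000000, coefficient = 2
x_5 = 3.5000, f(x_5) = 12.250000, coefficient = 2
x_6 = 4.0000, f(x_6) = 16.000000, coefficient = 1

I ≈ (0.500000/2) × 84.500000 = 21.125000
Exact value: 21.000000
Error: 0.125000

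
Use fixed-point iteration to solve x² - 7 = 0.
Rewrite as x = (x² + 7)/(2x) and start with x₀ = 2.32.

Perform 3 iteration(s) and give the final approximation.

Equation: x² - 7 = 0
Fixed-point form: x = (x² + 7)/(2x)
x₀ = 2.32

x_1 = g(2.320000) = 2.668621
x_2 = g(2.668621) = 2.645849
x_3 = g(2.645849) = 2.645751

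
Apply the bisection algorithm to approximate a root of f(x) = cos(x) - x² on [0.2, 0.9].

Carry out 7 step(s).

f(x) = cos(x) - x²
Initial interval: [0.2, 0.9]

Iteration 1:
  c_1 = (0.200000 + 0.900000)/2 = 0.550000
  f(c_1) = f(0.550000) = 0.550025
  f(a) × f(c) ≥ 0, new interval: [0.550000, 0.900000]
Iteration 2:
  c_2 = (0.550000 + 0.900000)/2 = 0.725000
  f(c_2) = f(0.725000) = 0.222874
  f(a) × f(c) ≥ 0, new interval: [0.725000, 0.900000]
Iteration 3:
  c_3 = (0.725000 + 0.900000)/2 = 0.812500
  f(c_3) = f(0.812500) = 0.027529
  f(a) × f(c) ≥ 0, new interval: [0.812500, 0.900000]
Iteration 4:
  c_4 = (0.812500 + 0.900000)/2 = 0.856250
  f(c_4) = f(0.856250) = -0.077889
  f(a) × f(c) < 0, new interval: [0.812500, 0.856250]
Iteration 5:
  c_5 = (0.812500 + 0.856250)/2 = 0.834375
  f(c_5) = f(0.834375) = -0.024541
  f(a) × f(c) < 0, new interval: [0.812500, 0.834375]
Iteration 6:
  c_6 = (0.812500 + 0.834375)/2 = 0.823438
  f(c_6) = f(0.823438) = 0.001655
  f(a) × f(c) ≥ 0, new interval: [0.823438, 0.834375]
Iteration 7:
  c_7 = (0.823438 + 0.834375)/2 = 0.828906
  f(c_7) = f(0.828906) = -0.011403
  f(a) × f(c) < 0, new interval: [0.823438, 0.828906]

After 7 iteration(s), the approximation is c_7 = 0.828906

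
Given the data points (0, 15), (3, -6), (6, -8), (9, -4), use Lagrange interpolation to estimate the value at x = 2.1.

Lagrange interpolation formula:
P(x) = Σ yᵢ × Lᵢ(x)
where Lᵢ(x) = Π_{j≠i} (x - xⱼ)/(xᵢ - xⱼ)

L_0(2.1) = (2.1 - 3)/(0 - 3) × (2.1 - 6)/(0 - 6) × (2.1 - 9)/(0 - 9) = 0.149500
L_1(2.1) = (2.1 - 0)/(3 - 0) × (2.1 - 6)/(3 - 6) × (2.1 - 9)/(3 - 9) = 1.046500
L_2(2.1) = (2.1 - 0)/(6 - 0) × (2.1 - 3)/(6 - 3) × (2.1 - 9)/(6 - 9) = -0.241500
L_3(2.1) = (2.1 - 0)/(9 - 0) × (2.1 - 3)/(9 - 3) × (2.1 - 6)/(9 - 6) = 0.045500

P(2.1) = 15×L_0(2.1) + (-6)×L_1(2.1) + (-8)×L_2(2.1) + (-4)×L_3(2.1)
P(2.1) = -2.286500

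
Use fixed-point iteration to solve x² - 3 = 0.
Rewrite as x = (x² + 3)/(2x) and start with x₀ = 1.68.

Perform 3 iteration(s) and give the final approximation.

Equation: x² - 3 = 0
Fixed-point form: x = (x² + 3)/(2x)
x₀ = 1.68

x_1 = g(1.680000) = 1.732857
x_2 = g(1.732857) = 1.732051
x_3 = g(1.732051) = 1.732051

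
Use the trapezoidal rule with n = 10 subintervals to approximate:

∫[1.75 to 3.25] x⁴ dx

f(x) = x⁴
a = 1.75, b = 3.25, n = 10
h = (b - a)/n = 0.150000

Trapezoidal rule: (h/2)[f(x₀) + 2f(x₁) + 2f(x₂) + ... + f(xₙ)]

x_0 = 1.7500, f(x_0) = 9.378906, coefficient = 1
x_1 = 1.9000, f(x_1) = 13.032100, coefficient = 2
x_2 = 2.0500, f(x_2) = 17.661006, coefficient = 2
x_3 = 2.2000, f(x_3) = 23.425600, coefficient = 2
x_4 = 2.3500, f(x_4) = 30.498006, coefficient = 2
x_5 = 2.5000, f(x_5) = 39.062500, coefficient = 2
x_6 = 2.6500, f(x_6) = 49.315506, coefficient = 2
x_7 = 2.8000, f(x_7) = 61.465600, coefficient = 2
x_8 = 2.9500, f(x_8) = 75.733506, coefficient = 2
x_9 = 3.1000, f(x_9) = 92.352100, coefficient = 2
x_10 = 3.2500, f(x_10) = 111.566406, coefficient = 1

I ≈ (0.150000/2) × 926.037162 = 69.452787
Exact value: 69.235547
Error: 0.217240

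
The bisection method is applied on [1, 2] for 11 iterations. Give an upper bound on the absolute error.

Bisection error bound: |error| ≤ (b-a)/2^n
|error| ≤ (2 - 1)/2^11 = 1/2^11
|error| ≤ 0.0004882812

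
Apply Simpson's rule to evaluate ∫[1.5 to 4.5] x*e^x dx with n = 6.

f(x) = x*e^x
a = 1.5, b = 4.5, n = 6
h = (b - a)/n = 0.500000

Simpson's rule: (h/3)[f(x₀) + 4f(x₁) + 2f(x₂) + ... + f(xₙ)]

x_0 = 1.5000, f(x_0) = 6.722534, coefficient = 1
x_1 = 2.0000, f(x_1) = 14.778112, coefficient = 4
x_2 = 2.5000, f(x_2) = 30.456235, coefficient = 2
x_3 = 3.0000, f(x_3) = 60.256611, coefficient = 4
x_4 = 3.5000, f(x_4) = 115.904082, coefficient = 2
x_5 = 4.0000, f(x_5) = 218.392600, coefficient = 4
x_6 = 4.5000, f(x_6) = 405.077091, coefficient = 1

I ≈ (0.500000/3) × 1878.229550 = 313.038258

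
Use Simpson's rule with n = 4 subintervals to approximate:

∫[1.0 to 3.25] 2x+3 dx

f(x) = 2x+3
a = 1.0, b = 3.25, n = 4
h = (b - a)/n = 0.562500

Simpson's rule: (h/3)[f(x₀) + 4f(x₁) + 2f(x₂) + ... + f(xₙ)]

x_0 = 1.0000, f(x_0) = 5.000000, coefficient = 1
x_1 = 1.5625, f(x_1) = 6.125000, coefficient = 4
x_2 = 2.1250, f(x_2) = 7.250000, coefficient = 2
x_3 = 2.6875, f(x_3) = 8.375000, coefficient = 4
x_4 = 3.2500, f(x_4) = 9.500000, coefficient = 1

I ≈ (0.562500/3) × 87.000000 = 16.312500
Exact value: 16.312500
Error: 0.000000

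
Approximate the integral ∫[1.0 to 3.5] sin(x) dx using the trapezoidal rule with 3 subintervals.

f(x) = sin(x)
a = 1.0, b = 3.5, n = 3
h = (b - a)/n = 0.833333

Trapezoidal rule: (h/2)[f(x₀) + 2f(x₁) + 2f(x₂) + ... + f(xₙ)]

x_0 = 1.0000, f(x_0) = 0.841471, coefficient = 1
x_1 = 1.8333, f(x_1) = 0.965735, coefficient = 2
x_2 = 2.6667, f(x_2) = 0.457273, coefficient = 2
x_3 = 3.5000, f(x_3) = -0.350783, coefficient = 1

I ≈ (0.833333/2) × 3.336702 = 1.390293
Exact value: 1.476759
Error: 0.086466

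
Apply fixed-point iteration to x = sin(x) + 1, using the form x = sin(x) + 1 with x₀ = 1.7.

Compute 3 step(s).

Equation: x = sin(x) + 1
Fixed-point form: x = sin(x) + 1
x₀ = 1.7

x_1 = g(1.700000) = 1.991665
x_2 = g(1.991665) = 1.912734
x_3 = g(1.912734) = 1.942107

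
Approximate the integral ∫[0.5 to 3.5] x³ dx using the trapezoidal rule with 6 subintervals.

f(x) = x³
a = 0.5, b = 3.5, n = 6
h = (b - a)/n = 0.500000

Trapezoidal rule: (h/2)[f(x₀) + 2f(x₁) + 2f(x₂) + ... + f(xₙ)]

x_0 = 0.5000, f(x_0) = 0.125000, coefficient = 1
x_1 = 1.0000, f(x_1) = 1.000000, coefficient = 2
x_2 = 1.5000, f(x_2) = 3.375000, coefficient = 2
x_3 = 2.0000, f(x_3) = 8.000000, coefficient = 2
x_4 = 2.5000, f(x_4) = 15.625000, coefficient = 2
x_5 = 3.0000, f(x_5) = 27.000000, coefficient = 2
x_6 = 3.5000, f(x_6) = 42.875000, coefficient = 1

I ≈ (0.500000/2) × 153.000000 = 38.250000
Exact value: 37.500000
Error: 0.750000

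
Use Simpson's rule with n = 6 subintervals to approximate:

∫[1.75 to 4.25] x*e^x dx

f(x) = x*e^x
a = 1.75, b = 4.25, n = 6
h = (b - a)/n = 0.416667

Simpson's rule: (h/3)[f(x₀) + 4f(x₁) + 2f(x₂) + ... + f(xₙ)]

x_0 = 1.7500, f(x_0) = 10.070555, coefficient = 1
x_1 = 2.1667, f(x_1) = 18.913133, coefficient = 4
x_2 = 2.5833, f(x_2) = 34.206439, coefficient = 2
x_3 = 3.0000, f(x_3) = 60.256611, coefficient = 4
x_4 = 3.4167, f(x_4) = 104.097929, coefficient = 2
x_5 = 3.8333, f(x_5) = 177.162622, coefficient = 4
x_6 = 4.2500, f(x_6) = 297.948002, coefficient = 1

I ≈ (0.416667/3) × 1609.956757 = 223.605105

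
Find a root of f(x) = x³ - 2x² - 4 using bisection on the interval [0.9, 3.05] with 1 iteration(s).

f(x) = x³ - 2x² - 4
Initial interval: [0.9, 3.05]

Iteration 1:
  c_1 = (0.900000 + 3.050000)/2 = 1.975000
  f(c_1) = f(1.975000) = -4.097516
  f(a) × f(c) ≥ 0, new interval: [1.975000, 3.050000]

After 1 iteration(s), the approximation is c_1 = 1.975000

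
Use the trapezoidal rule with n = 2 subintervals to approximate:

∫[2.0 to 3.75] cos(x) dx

f(x) = cos(x)
a = 2.0, b = 3.75, n = 2
h = (b - a)/n = 0.875000

Trapezoidal rule: (h/2)[f(x₀) + 2f(x₁) + 2f(x₂) + ... + f(xₙ)]

x_0 = 2.0000, f(x_0) = -0.416147, coefficient = 1
x_1 = 2.8750, f(x_1) = -0.964674, coefficient = 2
x_2 = 3.7500, f(x_2) = -0.820559, coefficient = 1

I ≈ (0.875000/2) × -3.166054 = -1.385149
Exact value: -1.480859
Error: 0.095710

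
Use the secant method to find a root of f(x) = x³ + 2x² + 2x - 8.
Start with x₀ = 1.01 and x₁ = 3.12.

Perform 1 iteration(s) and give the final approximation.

f(x) = x³ + 2x² + 2x - 8
x₀ = 1.01, x₁ = 3.12

Secant formula: x_{n+1} = x_n - f(x_n)(x_n - x_{n-1})/(f(x_n) - f(x_{n-1}))

Iteration 1:
  f(1.010000) = -2.909499
  f(3.120000) = 48.080128
  x_2 = 3.120000 - 48.080128×(3.120000 - 1.010000)/(48.080128 - (-2.909499))
       = 1.130398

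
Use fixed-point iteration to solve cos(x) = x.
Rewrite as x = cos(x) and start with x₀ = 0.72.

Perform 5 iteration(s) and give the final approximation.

Equation: cos(x) = x
Fixed-point form: x = cos(x)
x₀ = 0.72

x_1 = g(0.720000) = 0.751806
x_2 = g(0.751806) = 0.730457
x_3 = g(0.730457) = 0.744870
x_4 = g(0.744870) = 0.735176
x_5 = g(0.735176) = 0.741713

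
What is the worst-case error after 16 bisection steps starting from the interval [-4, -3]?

Bisection error bound: |error| ≤ (b-a)/2^n
|error| ≤ (-3 - (-4))/2^16 = 1/2^16
|error| ≤ 0.0000152588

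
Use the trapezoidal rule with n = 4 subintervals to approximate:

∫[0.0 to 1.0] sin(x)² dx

f(x) = sin(x)²
a = 0.0, b = 1.0, n = 4
h = (b - a)/n = 0.250000

Trapezoidal rule: (h/2)[f(x₀) + 2f(x₁) + 2f(x₂) + ... + f(xₙ)]

x_0 = 0.0000, f(x_0) = 0.000000, coefficient = 1
x_1 = 0.2500, f(x_1) = 0.061209, coefficient = 2
x_2 = 0.5000, f(x_2) = 0.229849, coefficient = 2
x_3 = 0.7500, f(x_3) = 0.464631, coefficient = 2
x_4 = 1.0000, f(x_4) = 0.708073, coefficient = 1

I ≈ (0.250000/2) × 2.219451 = 0.277431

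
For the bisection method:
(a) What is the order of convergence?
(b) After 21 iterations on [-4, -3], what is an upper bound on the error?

(a) Bisection has linear (order 1) convergence; the error is halved each step.

(b) Error bound = (b-a)/2^n = (-3 - (-4))/2^{21}
    = 1/2^{21}

(a) 1 (linear); (b) error ≤ 4.77e-07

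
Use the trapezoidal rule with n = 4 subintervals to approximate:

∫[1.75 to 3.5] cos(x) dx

f(x) = cos(x)
a = 1.75, b = 3.5, n = 4
h = (b - a)/n = 0.437500

Trapezoidal rule: (h/2)[f(x₀) + 2f(x₁) + 2f(x₂) + ... + f(xₙ)]

x_0 = 1.7500, f(x_0) = -0.178246, coefficient = 1
x_1 = 2.1875, f(x_1) = -0.578349, coefficient = 2
x_2 = 2.6250, f(x_2) = -0.869507, coefficient = 2
x_3 = 3.0625, f(x_3) = -0.996874, coefficient = 2
x_4 = 3.5000, f(x_4) = -0.936457, coefficient = 1

I ≈ (0.437500/2) × -6.004163 = -1.313411
Exact value: -1.334769
Error: 0.021358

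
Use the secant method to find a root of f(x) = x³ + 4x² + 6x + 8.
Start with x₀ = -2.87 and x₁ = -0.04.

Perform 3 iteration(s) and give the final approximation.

f(x) = x³ + 4x² + 6x + 8
x₀ = -2.87, x₁ = -0.04

Secant formula: x_{n+1} = x_n - f(x_n)(x_n - x_{n-1})/(f(x_n) - f(x_{n-1}))

Iteration 1:
  f(-2.870000) = 0.087697
  f(-0.040000) = 7.766336
  x_2 = -0.040000 - 7.766336×(-0.040000 - (-2.870000))/(7.766336 - 0.087697)
       = -2.902321
Iteration 2:
  f(-0.040000) = 7.766336
  f(-2.902321) = -0.167664
  x_3 = -2.902321 - (-0.167664)×(-2.902321 - (-0.040000))/(-0.167664 - 7.766336)
       = -2.841834
Iteration 3:
  f(-2.902321) = -0.167664
  f(-2.841834) = 0.302372
  x_4 = -2.841834 - 0.302372×(-2.841834 - (-2.902321))/(0.302372 - (-0.167664))
       = -2.880745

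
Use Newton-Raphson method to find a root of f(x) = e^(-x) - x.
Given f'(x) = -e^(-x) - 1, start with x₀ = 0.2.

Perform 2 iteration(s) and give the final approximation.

f(x) = e^(-x) - x
f'(x) = -e^(-x) - 1
x₀ = 0.2

Newton-Raphson formula: x_{n+1} = x_n - f(x_n)/f'(x_n)

Iteration 1:
  f(0.200000) = 0.618731
  f'(0.200000) = -1.818731
  x_1 = 0.200000 - 0.618731/(-1.818731) = 0.540199
Iteration 2:
  f(0.540199) = 0.042433
  f'(0.540199) = -1.582632
  x_2 = 0.540199 - 0.042433/(-1.582632) = 0.567011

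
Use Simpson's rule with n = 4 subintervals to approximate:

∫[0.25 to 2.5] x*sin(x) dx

f(x) = x*sin(x)
a = 0.25, b = 2.5, n = 4
h = (b - a)/n = 0.562500

Simpson's rule: (h/3)[f(x₀) + 4f(x₁) + 2f(x₂) + ... + f(xₙ)]

x_0 = 0.2500, f(x_0) = 0.061851, coefficient = 1
x_1 = 0.8125, f(x_1) = 0.589882, coefficient = 4
x_2 = 1.3750, f(x_2) = 1.348728, coefficient = 2
x_3 = 1.9375, f(x_3) = 1.808684, coefficient = 4
x_4 = 2.5000, f(x_4) = 1.496180, coefficient = 1

I ≈ (0.562500/3) × 13.849751 = 2.596828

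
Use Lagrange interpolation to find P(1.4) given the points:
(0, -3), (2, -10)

Lagrange interpolation formula:
P(x) = Σ yᵢ × Lᵢ(x)
where Lᵢ(x) = Π_{j≠i} (x - xⱼ)/(xᵢ - xⱼ)

L_0(1.4) = (1.4 - 2)/(0 - 2) = 0.300000
L_1(1.4) = (1.4 - 0)/(2 - 0) = 0.700000

P(1.4) = (-3)×L_0(1.4) + (-10)×L_1(1.4)
P(1.4) = -7.900000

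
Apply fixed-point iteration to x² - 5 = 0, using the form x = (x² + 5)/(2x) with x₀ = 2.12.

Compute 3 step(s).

Equation: x² - 5 = 0
Fixed-point form: x = (x² + 5)/(2x)
x₀ = 2.12

x_1 = g(2.120000) = 2.239245
x_2 = g(2.239245) = 2.236070
x_3 = g(2.236070) = 2.236068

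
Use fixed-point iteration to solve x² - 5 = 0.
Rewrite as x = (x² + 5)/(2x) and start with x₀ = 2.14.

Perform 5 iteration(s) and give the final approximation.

Equation: x² - 5 = 0
Fixed-point form: x = (x² + 5)/(2x)
x₀ = 2.14

x_1 = g(2.140000) = 2.238224
x_2 = g(2.238224) = 2.236069
x_3 = g(2.236069) = 2.236068
x_4 = g(2.236068) = 2.236068
x_5 = g(2.236068) = 2.236068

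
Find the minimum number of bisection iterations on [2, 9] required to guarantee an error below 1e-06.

We need (b-a)/2^n ≤ 1e-06
(9 - 2)/2^n ≤ 1e-06
7/2^n ≤ 1e-06
2^n ≥ 7000000
n ≥ log₂(7000000) = 22.74
n ≥ 23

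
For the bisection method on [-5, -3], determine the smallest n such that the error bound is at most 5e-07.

We need (b-a)/2^n ≤ 5e-07
(-3 - (-5))/2^n ≤ 5e-07
2/2^n ≤ 5e-07
2^n ≥ 4000000
n ≥ log₂(4000000) = 21.93
n ≥ 22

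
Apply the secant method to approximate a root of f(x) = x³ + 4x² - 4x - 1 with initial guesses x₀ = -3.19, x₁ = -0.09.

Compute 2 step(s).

f(x) = x³ + 4x² - 4x - 1
x₀ = -3.19, x₁ = -0.09

Secant formula: x_{n+1} = x_n - f(x_n)(x_n - x_{n-1})/(f(x_n) - f(x_{n-1}))

Iteration 1:
  f(-3.190000) = 20.002641
  f(-0.090000) = -0.608329
  x_2 = -0.090000 - (-0.608329)×(-0.090000 - (-3.190000))/(-0.608329 - 20.002641)
       = -0.181496
Iteration 2:
  f(-0.090000) = -0.608329
  f(-0.181496) = -0.148232
  x_3 = -0.181496 - (-0.148232)×(-0.181496 - (-0.090000))/(-0.148232 - (-0.608329))
       = -0.210974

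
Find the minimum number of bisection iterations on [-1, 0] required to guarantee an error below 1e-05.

We need (b-a)/2^n ≤ 1e-05
(0 - (-1))/2^n ≤ 1e-05
1/2^n ≤ 1e-05
2^n ≥ 100000
n ≥ log₂(100000) = 16.61
n ≥ 17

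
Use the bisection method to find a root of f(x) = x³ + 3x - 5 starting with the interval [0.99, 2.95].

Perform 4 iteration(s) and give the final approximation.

f(x) = x³ + 3x - 5
Initial interval: [0.99, 2.95]

Iteration 1:
  c_1 = (0.990000 + 2.950000)/2 = 1.970000
  f(c_1) = f(1.970000) = 8.555373
  f(a) × f(c) < 0, new interval: [0.990000, 1.970000]
Iteration 2:
  c_2 = (0.990000 + 1.970000)/2 = 1.480000
  f(c_2) = f(1.480000) = 2.681792
  f(a) × f(c) < 0, new interval: [0.990000, 1.480000]
Iteration 3:
  c_3 = (0.990000 + 1.480000)/2 = 1.235000
  f(c_3) = f(1.235000) = 0.588653
  f(a) × f(c) < 0, new interval: [0.990000, 1.235000]
Iteration 4:
  c_4 = (0.990000 + 1.235000)/2 = 1.112500
  f(c_4) = f(1.112500) = -0.285607
  f(a) × f(c) ≥ 0, new interval: [1.112500, 1.235000]

After 4 iteration(s), the approximation is c_4 = 1.112500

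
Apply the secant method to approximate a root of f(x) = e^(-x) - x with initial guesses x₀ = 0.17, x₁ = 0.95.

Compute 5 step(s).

f(x) = e^(-x) - x
x₀ = 0.17, x₁ = 0.95

Secant formula: x_{n+1} = x_n - f(x_n)(x_n - x_{n-1})/(f(x_n) - f(x_{n-1}))

Iteration 1:
  f(0.170000) = 0.673665
  f(0.950000) = -0.563259
  x_2 = 0.950000 - (-0.563259)×(0.950000 - 0.170000)/(-0.563259 - 0.673665)
       = 0.594811
Iteration 2:
  f(0.950000) = -0.563259
  f(0.594811) = -0.043144
  x_3 = 0.594811 - (-0.043144)×(0.594811 - 0.950000)/(-0.043144 - (-0.563259))
       = 0.565348
Iteration 3:
  f(0.594811) = -0.043144
  f(0.565348) = 0.002815
  x_4 = 0.565348 - 0.002815×(0.565348 - 0.594811)/(0.002815 - (-0.043144))
       = 0.567152
Iteration 4:
  f(0.565348) = 0.002815
  f(0.567152) = -0.000014
  x_5 = 0.567152 - (-0.000014)×(0.567152 - 0.565348)/(-0.000014 - 0.002815)
       = 0.567143
Iteration 5:
  f(0.567152) = -0.000014
  f(0.567143) = 0.000000
  x_6 = 0.567143 - 0.000000×(0.567143 - 0.567152)/(0.000000 - (-0.000014))
       = 0.567143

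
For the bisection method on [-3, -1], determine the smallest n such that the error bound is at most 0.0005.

We need (b-a)/2^n ≤ 0.0005
(-1 - (-3))/2^n ≤ 0.0005
2/2^n ≤ 0.0005
2^n ≥ 4000
n ≥ log₂(4000) = 11.97
n ≥ 12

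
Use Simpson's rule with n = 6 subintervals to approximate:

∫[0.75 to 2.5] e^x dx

f(x) = e^x
a = 0.75, b = 2.5, n = 6
h = (b - a)/n = 0.291667

Simpson's rule: (h/3)[f(x₀) + 4f(x₁) + 2f(x₂) + ... + f(xₙ)]

x_0 = 0.7500, f(x_0) = 2.117000, coefficient = 1
x_1 = 1.0417, f(x_1) = 2.833936, coefficient = 4
x_2 = 1.3333, f(x_2) = 3.793668, coefficient = 2
x_3 = 1.6250, f(x_3) = 5.078419, coefficient = 4
x_4 = 1.9167, f(x_4) = 6.798260, coefficient = 2
x_5 = 2.2083, f(x_5) = 9.100536, coefficient = 4
x_6 = 2.5000, f(x_6) = 12.182494, coefficient = 1

I ≈ (0.291667/3) × 103.534915 = 10.065895
Exact value: 10.065494
Error: 0.000401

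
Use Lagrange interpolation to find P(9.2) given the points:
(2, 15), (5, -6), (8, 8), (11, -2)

Lagrange interpolation formula:
P(x) = Σ yᵢ × Lᵢ(x)
where Lᵢ(x) = Π_{j≠i} (x - xⱼ)/(xᵢ - xⱼ)

L_0(9.2) = (9.2 - 5)/(2 - 5) × (9.2 - 8)/(2 - 8) × (9.2 - 11)/(2 - 11) = 0.056000
L_1(9.2) = (9.2 - 2)/(5 - 2) × (9.2 - 8)/(5 - 8) × (9.2 - 11)/(5 - 11) = -0.288000
L_2(9.2) = (9.2 - 2)/(8 - 2) × (9.2 - 5)/(8 - 5) × (9.2 - 11)/(8 - 11) = 1.008000
L_3(9.2) = (9.2 - 2)/(11 - 2) × (9.2 - 5)/(11 - 5) × (9.2 - 8)/(11 - 8) = 0.224000

P(9.2) = 15×L_0(9.2) + (-6)×L_1(9.2) + 8×L_2(9.2) + (-2)×L_3(9.2)
P(9.2) = 10.184000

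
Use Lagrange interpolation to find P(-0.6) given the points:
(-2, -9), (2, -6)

Lagrange interpolation formula:
P(x) = Σ yᵢ × Lᵢ(x)
where Lᵢ(x) = Π_{j≠i} (x - xⱼ)/(xᵢ - xⱼ)

L_0(-0.6) = (-0.6 - 2)/(-2 - 2) = 0.650000
L_1(-0.6) = (-0.6 - (-2))/(2 - (-2)) = 0.350000

P(-0.6) = (-9)×L_0(-0.6) + (-6)×L_1(-0.6)
P(-0.6) = -7.950000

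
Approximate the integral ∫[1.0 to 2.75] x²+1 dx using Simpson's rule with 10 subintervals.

f(x) = x²+1
a = 1.0, b = 2.75, n = 10
h = (b - a)/n = 0.175000

Simpson's rule: (h/3)[f(x₀) + 4f(x₁) + 2f(x₂) + ... + f(xₙ)]

x_0 = 1.0000, f(x_0) = 2.000000, coefficient = 1
x_1 = 1.1750, f(x_1) = 2.380625, coefficient = 4
x_2 = 1.3500, f(x_2) = 2.822500, coefficient = 2
x_3 = 1.5250, f(x_3) = 3.325625, coefficient = 4
x_4 = 1.7000, f(x_4) = 3.890000, coefficient = 2
x_5 = 1.8750, f(x_5) = 4.515625, coefficient = 4
x_6 = 2.0500, f(x_6) = 5.202500, coefficient = 2
x_7 = 2.2250, f(x_7) = 5.950625, coefficient = 4
x_8 = 2.4000, f(x_8) = 6.760000, coefficient = 2
x_9 = 2.5750, f(x_9) = 7.630625, coefficient = 4
x_10 = 2.7500, f(x_10) = 8.562500, coefficient = 1

I ≈ (0.175000/3) × 143.125000 = 8.348958
Exact value: 8.348958
Error: 0.000000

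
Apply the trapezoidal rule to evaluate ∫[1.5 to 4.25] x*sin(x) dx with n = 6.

f(x) = x*sin(x)
a = 1.5, b = 4.25, n = 6
h = (b - a)/n = 0.458333

Trapezoidal rule: (h/2)[f(x₀) + 2f(x₁) + 2f(x₂) + ... + f(xₙ)]

x_0 = 1.5000, f(x_0) = 1.496242, coefficient = 1
x_1 = 1.9583, f(x_1) = 1.813109, coefficient = 2
x_2 = 2.4167, f(x_2) = 1.602443, coefficient = 2
x_3 = 2.8750, f(x_3) = 0.757407, coefficient = 2
x_4 = 3.3333, f(x_4) = -0.635227, coefficient = 2
x_5 = 3.7917, f(x_5) = -2.294889, coefficient = 2
x_6 = 4.2500, f(x_6) = -3.803705, coefficient = 1

I ≈ (0.458333/2) × 0.178226 = 0.040843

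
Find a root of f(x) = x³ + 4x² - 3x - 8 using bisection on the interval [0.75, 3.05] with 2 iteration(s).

f(x) = x³ + 4x² - 3x - 8
Initial interval: [0.75, 3.05]

Iteration 1:
  c_1 = (0.750000 + 3.050000)/2 = 1.900000
  f(c_1) = f(1.900000) = 7.599000
  f(a) × f(c) < 0, new interval: [0.750000, 1.900000]
Iteration 2:
  c_2 = (0.750000 + 1.900000)/2 = 1.325000
  f(c_2) = f(1.325000) = -2.626297
  f(a) × f(c) ≥ 0, new interval: [1.325000, 1.900000]

After 2 iteration(s), the approximation is c_2 = 1.325000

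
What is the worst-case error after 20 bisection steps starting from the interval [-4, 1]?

Bisection error bound: |error| ≤ (b-a)/2^n
|error| ≤ (1 - (-4))/2^20 = 5/2^20
|error| ≤ 0.0000047684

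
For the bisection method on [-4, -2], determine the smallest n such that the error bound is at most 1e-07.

We need (b-a)/2^n ≤ 1e-07
(-2 - (-4))/2^n ≤ 1e-07
2/2^n ≤ 1e-07
2^n ≥ 20000000
n ≥ log₂(20000000) = 24.25
n ≥ 25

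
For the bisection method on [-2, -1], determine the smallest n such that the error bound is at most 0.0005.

We need (b-a)/2^n ≤ 0.0005
(-1 - (-2))/2^n ≤ 0.0005
1/2^n ≤ 0.0005
2^n ≥ 2000
n ≥ log₂(2000) = 10.97
n ≥ 11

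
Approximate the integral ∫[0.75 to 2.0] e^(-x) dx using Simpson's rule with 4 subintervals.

f(x) = e^(-x)
a = 0.75, b = 2.0, n = 4
h = (b - a)/n = 0.312500

Simpson's rule: (h/3)[f(x₀) + 4f(x₁) + 2f(x₂) + ... + f(xₙ)]

x_0 = 0.7500, f(x_0) = 0.472367, coefficient = 1
x_1 = 1.0625, f(x_1) = 0.345591, coefficient = 4
x_2 = 1.3750, f(x_2) = 0.252840, coefficient = 2
x_3 = 1.6875, f(x_3) = 0.184981, coefficient = 4
x_4 = 2.0000, f(x_4) = 0.135335, coefficient = 1

I ≈ (0.312500/3) × 3.235670 = 0.337049
Exact value: 0.337031
Error: 0.000018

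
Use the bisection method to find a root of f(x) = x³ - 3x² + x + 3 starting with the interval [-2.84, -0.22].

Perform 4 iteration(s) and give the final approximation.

f(x) = x³ - 3x² + x + 3
Initial interval: [-2.84, -0.22]

Iteration 1:
  c_1 = (-2.840000 + (-0.220000))/2 = -1.530000
  f(c_1) = f(-1.530000) = -9.134277
  f(a) × f(c) ≥ 0, new interval: [-1.530000, -0.220000]
Iteration 2:
  c_2 = (-1.530000 + (-0.220000))/2 = -0.875000
  f(c_2) = f(-0.875000) = -0.841797
  f(a) × f(c) ≥ 0, new interval: [-0.875000, -0.220000]
Iteration 3:
  c_3 = (-0.875000 + (-0.220000))/2 = -0.547500
  f(c_3) = f(-0.547500) = 1.389115
  f(a) × f(c) < 0, new interval: [-0.875000, -0.547500]
Iteration 4:
  c_4 = (-0.875000 + (-0.547500))/2 = -0.711250
  f(c_4) = f(-0.711250) = 0.411316
  f(a) × f(c) < 0, new interval: [-0.875000, -0.711250]

After 4 iteration(s), the approximation is c_4 = -0.711250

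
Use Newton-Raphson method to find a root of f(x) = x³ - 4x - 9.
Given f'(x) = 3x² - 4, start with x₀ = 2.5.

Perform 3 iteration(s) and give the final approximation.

f(x) = x³ - 4x - 9
f'(x) = 3x² - 4
x₀ = 2.5

Newton-Raphson formula: x_{n+1} = x_n - f(x_n)/f'(x_n)

Iteration 1:
  f(2.500000) = -3.375000
  f'(2.500000) = 14.750000
  x_1 = 2.500000 - (-3.375000)/14.750000 = 2.728814
Iteration 2:
  f(2.728814) = 0.404647
  f'(2.728814) = 18.339270
  x_2 = 2.728814 - 0.404647/18.339270 = 2.706749
Iteration 3:
  f(2.706749) = 0.003975
  f'(2.706749) = 17.979471
  x_3 = 2.706749 - 0.003975/17.979471 = 2.706528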